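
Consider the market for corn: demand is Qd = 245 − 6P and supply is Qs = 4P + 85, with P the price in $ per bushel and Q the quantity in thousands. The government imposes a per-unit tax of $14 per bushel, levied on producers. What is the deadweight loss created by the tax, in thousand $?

Deadweight loss = $235.2 thousand.

Before the tax: set 245 − 6P = 4P + 85 → P* = $16, Q* = 149.
With the tax collected from producers, supply shifts: Qs = 4(P − 14) + 85.
Solving gives Q = 115.4 with consumers paying $21.6 and producers receiving $7.6 (the $14 wedge).
Quantity falls by |ΔQ| = |149 − 115.4| = 33.6.
DWL = ½ · t · |ΔQ| = ½ · 14 · 33.6 = $235.2.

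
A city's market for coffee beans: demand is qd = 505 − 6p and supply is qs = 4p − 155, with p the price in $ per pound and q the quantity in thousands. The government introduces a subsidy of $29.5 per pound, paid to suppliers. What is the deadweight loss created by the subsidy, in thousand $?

Deadweight loss = $1044.3 thousand.

Before the subsidy: set 505 − 6p = 4p − 155 → p* = $66, q* = 109.
With a per-unit subsidy paid to suppliers, each receives p + 29.5 per unit sold, so supply becomes qs = 4(p + 29.5) − 155.
Solving gives q = 179.8 with buyers paying $54.2 and suppliers receiving $83.7 (the $29.5 wedge).
Quantity rises by |ΔQ| = |109 − 179.8| = 70.8.
DWL = ½ · t · |ΔQ| = ½ · 29.5 · 70.8 = $1044.3.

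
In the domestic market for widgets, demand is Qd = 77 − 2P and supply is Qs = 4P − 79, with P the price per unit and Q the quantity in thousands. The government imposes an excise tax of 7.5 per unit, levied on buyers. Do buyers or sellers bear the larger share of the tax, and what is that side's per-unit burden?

Buyers bear the larger share: 5 per unit.

Without the tax, 77 − 2P = 4P − 79 gives 6P = 156, so P* = 26 and Q* = 25.
With the tax collected from buyers, demand (in seller-price terms) shifts: Qd = 77 − 2(P + 7.5).
New equilibrium: buyers pay 31, sellers receive 23.5, Q = 15. (Wedge: Pb − Ps = 7.5.)
Per-unit burden: buyers 5, sellers 2.5.
Buyers take the larger share because demand is less price-elastic here (demand slope 2 vs supply slope 4).
The less price-elastic side of the market bears the larger share of a per-unit tax.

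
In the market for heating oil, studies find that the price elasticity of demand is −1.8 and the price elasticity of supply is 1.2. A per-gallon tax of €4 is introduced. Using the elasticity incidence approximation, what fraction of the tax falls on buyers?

Buyers' share ≈ 0.4.

Incidence ratio: buyers' share ≈ εs / (εs + |εd|) = 1.2 / (1.2 + 1.8) = 0.4.
Supply is the less elastic side, so buyers bear the smaller share.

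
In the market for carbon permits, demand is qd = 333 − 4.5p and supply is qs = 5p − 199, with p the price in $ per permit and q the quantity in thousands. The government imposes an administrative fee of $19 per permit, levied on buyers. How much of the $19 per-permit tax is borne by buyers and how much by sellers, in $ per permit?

Buyers bear $10 per permit; sellers bear $9 per permit.

Before the tax: set 333 − 4.5p = 5p − 199 → p* = $56, q* = 81.
With the tax collected from buyers, demand (in seller-price terms) shifts: qd = 333 − 4.5(p + 19).
Solving gives q = 36 with buyers paying $66 and sellers receiving $47 (the $19 wedge).
Burden on buyers: $10; on sellers: $9. (They sum to $19.)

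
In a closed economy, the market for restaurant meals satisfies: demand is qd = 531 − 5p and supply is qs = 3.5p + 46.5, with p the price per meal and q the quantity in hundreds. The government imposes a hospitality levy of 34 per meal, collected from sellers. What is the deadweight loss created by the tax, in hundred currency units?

Deadweight loss = 1190 hundred.

Before the tax: set 531 − 5p = 3.5p + 46.5 → p* = 57, q* = 246.
With the tax collected from sellers, supply shifts: qs = 3.5(p − 34) + 46.5.
New equilibrium: buyers pay 71, sellers receive 37, q = 176. (Wedge: pb − ps = 34.)
Quantity falls by |ΔQ| = |246 − 176| = 70.
DWL = ½ · t · |ΔQ| = ½ · 34 · 70 = 1190.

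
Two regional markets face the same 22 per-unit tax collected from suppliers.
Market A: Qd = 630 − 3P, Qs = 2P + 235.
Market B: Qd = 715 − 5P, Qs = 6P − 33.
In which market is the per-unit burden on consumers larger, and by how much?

Market A: pre-tax P* = 79, Q* = 393; post-tax Q = 366.6; per-unit burden on consumers = 8.8.
Market B: pre-tax P* = 68, Q* = 375; post-tax Q = 315; per-unit burden on consumers = 12.
Difference: 8.8 vs 12 → market B is larger by 3.2.

Market B, by 3.2.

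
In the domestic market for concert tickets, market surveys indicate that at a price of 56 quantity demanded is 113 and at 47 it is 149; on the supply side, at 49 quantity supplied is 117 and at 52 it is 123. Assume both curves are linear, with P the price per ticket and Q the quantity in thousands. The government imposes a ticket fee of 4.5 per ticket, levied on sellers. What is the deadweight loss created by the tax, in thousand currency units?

Deadweight loss = 13.5 thousand.

Demand slope: (149 − 113)/(47 − 56) = -4, so Qd = 337 − 4P.
Supply slope: (123 − 117)/(52 − 49) = 2, so Qs = 2P + 19.
Before the tax: set 337 − 4P = 2P + 19 → P* = 53, Q* = 125.
With the tax collected from sellers, supply shifts: Qs = 2(P − 4.5) + 19.
Solving gives Q = 119 with consumers paying 54.5 and sellers receiving 50 (the 4.5 wedge).
Quantity falls by |ΔQ| = |125 − 119| = 6.
DWL = ½ · t · |ΔQ| = ½ · 4.5 · 6 = 13.5.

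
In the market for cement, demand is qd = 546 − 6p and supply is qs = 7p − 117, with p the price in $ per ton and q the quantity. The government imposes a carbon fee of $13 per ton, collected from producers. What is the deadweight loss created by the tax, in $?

Deadweight loss = $273.

Before the tax: set 546 − 6p = 7p − 117 → p* = $51, q* = 240.
With the tax collected from producers, supply shifts: qs = 7(p − 13) − 117.
New equilibrium: consumers pay $58, producers receive $45, q = 198. (Wedge: pb − ps = 13.)
Quantity falls by |ΔQ| = |240 − 198| = 42.
DWL = ½ · t · |ΔQ| = ½ · 13 · 42 = $273.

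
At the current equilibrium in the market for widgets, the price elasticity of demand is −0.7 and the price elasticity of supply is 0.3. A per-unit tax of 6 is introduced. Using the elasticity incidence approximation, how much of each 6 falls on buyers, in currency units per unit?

Incidence ratio: buyers' share ≈ εs / (εs + |εd|) = 0.3 / (0.3 + 0.7) = 0.3.
So buyers bear ≈ 0.3 × 6 = 1.8; producers bear 4.2.

Buyers bear ≈ 1.8 per unit.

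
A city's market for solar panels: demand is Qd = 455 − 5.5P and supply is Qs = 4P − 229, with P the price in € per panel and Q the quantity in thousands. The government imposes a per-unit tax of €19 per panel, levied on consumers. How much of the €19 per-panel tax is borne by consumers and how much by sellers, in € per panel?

Consumers bear €8 per panel; sellers bear €11 per panel.

Without the tax, 455 − 5.5P = 4P − 229 gives 9.5P = 684, so P* = €72 and Q* = 59.
With the tax collected from consumers, demand (in seller-price terms) shifts: Qd = 455 − 5.5(P + 19).
Solving gives Q = 15 with consumers paying €80 and sellers receiving €61 (the €19 wedge).
Burden on consumers: €8; on sellers: €11. (They sum to €19.)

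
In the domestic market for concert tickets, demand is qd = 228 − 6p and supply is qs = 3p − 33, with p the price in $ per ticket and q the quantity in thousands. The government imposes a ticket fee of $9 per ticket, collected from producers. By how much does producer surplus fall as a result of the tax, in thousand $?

Producer surplus falls by $270 thousand.

Before the tax: set 228 − 6p = 3p − 33 → p* = $29, q* = 54.
With the tax collected from producers, supply shifts: qs = 3(p − 9) − 33.
Solving gives q = 36 with buyers paying $32 and producers receiving $23 (the $9 wedge).
ΔPS is the trapezoid between Q = 36 and Q = 54 of height $6: ½ · (54 + 36) · 6 = $270.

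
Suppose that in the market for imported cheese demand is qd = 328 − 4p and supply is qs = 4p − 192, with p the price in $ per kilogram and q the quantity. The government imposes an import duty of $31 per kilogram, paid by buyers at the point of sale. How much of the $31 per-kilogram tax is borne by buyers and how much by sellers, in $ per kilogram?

Without the tax, 328 − 4p = 4p − 192 gives 8p = 520, so p* = $65 and q* = 68.
With the tax collected from buyers, demand (in seller-price terms) shifts: qd = 328 − 4(p + 31).
New equilibrium: buyers pay $80.5, sellers receive $49.5, q = 6. (Wedge: pb − ps = 31.)
Burden on buyers: $15.5; on sellers: $15.5. (They sum to $31.)
The less price-elastic side of the market bears the larger share of a per-unit tax.

Buyers bear $15.5 per kilogram; sellers bear $15.5 per kilogram.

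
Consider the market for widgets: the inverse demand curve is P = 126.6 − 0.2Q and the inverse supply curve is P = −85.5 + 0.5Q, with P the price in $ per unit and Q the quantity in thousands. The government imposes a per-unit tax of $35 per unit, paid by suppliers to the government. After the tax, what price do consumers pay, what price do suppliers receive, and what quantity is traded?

Consumers pay $76; suppliers receive $41; quantity = 253.

Inverting to Q(P) form: Qd = 633 − 5P; Qs = 2P + 171.
Without the tax, 633 − 5P = 2P + 171 gives 7P = 462, so P* = $66 and Q* = 303.
With the tax collected from suppliers, supply shifts: Qs = 2(P − 35) + 171.
Solving gives Q = 253 with consumers paying $76 and suppliers receiving $41 (the $35 wedge).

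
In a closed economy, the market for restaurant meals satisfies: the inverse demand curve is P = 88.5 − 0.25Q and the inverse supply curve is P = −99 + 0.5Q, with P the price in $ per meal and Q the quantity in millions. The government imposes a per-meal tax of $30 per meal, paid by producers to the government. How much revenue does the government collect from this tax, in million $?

Tax revenue = $6300 million.

Rewrite in direct form: Qd = 354 − 4P and Qs = 2P + 198.
Without the tax, 354 − 4P = 2P + 198 gives 6P = 156, so P* = $26 and Q* = 250.
With the tax collected from producers, supply shifts: Qs = 2(P − 30) + 198.
New equilibrium: consumers pay $36, producers receive $6, Q = 210. (Wedge: Pb − Ps = 30.)
Revenue = t · Q = 30 · 210 = $6300.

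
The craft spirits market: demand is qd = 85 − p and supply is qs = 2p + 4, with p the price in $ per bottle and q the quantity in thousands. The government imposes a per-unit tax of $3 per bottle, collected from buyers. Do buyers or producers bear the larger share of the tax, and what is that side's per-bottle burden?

Buyers bear the larger share: $2 per bottle.

Without the tax, 85 − p = 2p + 4 gives 3p = 81, so p* = $27 and q* = 58.
With the tax collected from buyers, demand (in seller-price terms) shifts: qd = 85 − (p + 3).
Solving gives q = 56 with buyers paying $29 and producers receiving $26 (the $3 wedge).
Per-bottle burden: buyers $2, producers $1.
Buyers take the larger share because demand is less price-elastic here (demand slope 1 vs supply slope 2).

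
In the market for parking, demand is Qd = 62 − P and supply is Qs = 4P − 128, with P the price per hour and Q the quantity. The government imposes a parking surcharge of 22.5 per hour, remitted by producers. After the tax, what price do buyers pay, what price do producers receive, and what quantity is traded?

Before the tax: set 62 − P = 4P − 128 → P* = 38, Q* = 24.
With the tax collected from producers, supply shifts: Qs = 4(P − 22.5) − 128.
New equilibrium: buyers pay 56, producers receive 33.5, Q = 6. (Wedge: Pb − Ps = 22.5.)

Buyers pay 56; producers receive 33.5; quantity = 6.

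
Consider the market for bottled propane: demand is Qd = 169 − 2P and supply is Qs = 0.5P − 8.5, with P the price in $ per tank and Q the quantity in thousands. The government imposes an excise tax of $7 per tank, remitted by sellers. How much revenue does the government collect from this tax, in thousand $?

Tax revenue = $169.4 thousand.

Without the tax, 169 − 2P = 0.5P − 8.5 gives 2.5P = 177.5, so P* = $71 and Q* = 27.
With the tax collected from sellers, supply shifts: Qs = 0.5(P − 7) − 8.5.
New equilibrium: consumers pay $72.4, sellers receive $65.4, Q = 24.2. (Wedge: Pb − Ps = 7.)
Revenue = t · Q = 7 · 24.2 = $169.4.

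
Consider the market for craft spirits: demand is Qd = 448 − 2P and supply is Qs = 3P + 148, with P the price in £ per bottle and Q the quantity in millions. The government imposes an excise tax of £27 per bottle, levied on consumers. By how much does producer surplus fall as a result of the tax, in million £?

Producer surplus falls by £3367.44 million.

Without the tax, 448 − 2P = 3P + 148 gives 5P = 300, so P* = £60 and Q* = 328.
With the tax collected from consumers, demand (in seller-price terms) shifts: Qd = 448 − 2(P + 27).
Solving gives Q = 295.6 with consumers paying £76.2 and suppliers receiving £49.2 (the £27 wedge).
ΔPS is the trapezoid between Q = 295.6 and Q = 328 of height £10.8: ½ · (328 + 295.6) · 10.8 = £3367.44.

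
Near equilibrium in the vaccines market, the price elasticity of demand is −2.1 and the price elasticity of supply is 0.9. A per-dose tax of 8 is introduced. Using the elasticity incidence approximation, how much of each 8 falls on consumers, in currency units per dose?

Consumers bear ≈ 2.4 per dose.

Incidence ratio: consumers' share ≈ εs / (εs + |εd|) = 0.9 / (0.9 + 2.1) = 0.3.
So consumers bear ≈ 0.3 × 8 = 2.4; suppliers bear 5.6.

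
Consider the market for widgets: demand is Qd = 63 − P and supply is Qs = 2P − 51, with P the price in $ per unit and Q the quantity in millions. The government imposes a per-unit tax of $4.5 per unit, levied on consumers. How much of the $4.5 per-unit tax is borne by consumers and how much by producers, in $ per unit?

Consumers bear $3 per unit; producers bear $1.5 per unit.

Without the tax, 63 − P = 2P − 51 gives 3P = 114, so P* = $38 and Q* = 25.
With the tax collected from consumers, demand (in seller-price terms) shifts: Qd = 63 − (P + 4.5).
Solving gives Q = 22 with consumers paying $41 and producers receiving $36.5 (the $4.5 wedge).
Burden on consumers: $3; on producers: $1.5. (They sum to $4.5.)
The less price-elastic side of the market bears the larger share of a per-unit tax.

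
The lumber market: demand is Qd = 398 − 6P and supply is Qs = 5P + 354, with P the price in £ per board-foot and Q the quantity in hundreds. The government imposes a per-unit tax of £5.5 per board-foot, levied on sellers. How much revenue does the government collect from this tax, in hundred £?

Tax revenue = £1974.5 hundred.

Before the tax: set 398 − 6P = 5P + 354 → P* = £4, Q* = 374.
With the tax collected from sellers, supply shifts: Qs = 5(P − 5.5) + 354.
Solving gives Q = 359 with consumers paying £6.5 and sellers receiving £1 (the £5.5 wedge).
Revenue = t · Q = 5.5 · 359 = £1974.5.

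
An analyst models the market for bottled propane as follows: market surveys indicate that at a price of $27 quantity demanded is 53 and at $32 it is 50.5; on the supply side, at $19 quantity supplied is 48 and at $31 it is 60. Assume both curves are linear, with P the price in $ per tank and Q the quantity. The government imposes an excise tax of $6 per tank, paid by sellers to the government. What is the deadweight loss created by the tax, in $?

Deadweight loss = $6.

Demand slope: (50.5 − 53)/(32 − 27) = -0.5, so Qd = 66.5 − 0.5P.
Supply slope: (60 − 48)/(31 − 19) = 1, so Qs = P + 29.
Before the tax: set 66.5 − 0.5P = P + 29 → P* = $25, Q* = 54.
With the tax collected from sellers, supply shifts: Qs = (P − 6) + 29.
New equilibrium: buyers pay $29, sellers receive $23, Q = 52. (Wedge: Pb − Ps = 6.)
Quantity falls by |ΔQ| = |54 − 52| = 2.
DWL = ½ · t · |ΔQ| = ½ · 6 · 2 = $6.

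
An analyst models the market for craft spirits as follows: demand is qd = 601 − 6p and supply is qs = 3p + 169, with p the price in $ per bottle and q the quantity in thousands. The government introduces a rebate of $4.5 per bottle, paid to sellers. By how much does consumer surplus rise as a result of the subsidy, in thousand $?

Consumer surplus rises by $476.25 thousand.

Before the subsidy: set 601 − 6p = 3p + 169 → p* = $48, q* = 313.
With a per-unit subsidy paid to sellers, each receives p + 4.5 per unit sold, so supply becomes qs = 3(p + 4.5) + 169.
Solving gives q = 322 with buyers paying $46.5 and sellers receiving $51 (the $4.5 wedge).
ΔCS is the trapezoid between Q = 322 and Q = 313 of height $1.5: ½ · (313 + 322) · 1.5 = $476.25.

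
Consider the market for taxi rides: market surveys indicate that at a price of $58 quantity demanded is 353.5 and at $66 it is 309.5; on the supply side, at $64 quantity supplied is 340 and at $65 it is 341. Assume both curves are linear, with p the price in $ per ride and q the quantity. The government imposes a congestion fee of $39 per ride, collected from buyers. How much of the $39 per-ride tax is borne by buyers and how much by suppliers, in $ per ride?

Buyers bear $6 per ride; suppliers bear $33 per ride.

Demand slope: (309.5 − 353.5)/(66 − 58) = -5.5, so qd = 672.5 − 5.5p.
Supply slope: (341 − 340)/(65 − 64) = 1, so qs = p + 276.
Without the tax, 672.5 − 5.5p = p + 276 gives 6.5p = 396.5, so p* = $61 and q* = 337.
With the tax collected from buyers, demand (in seller-price terms) shifts: qd = 672.5 − 5.5(p + 39).
Solving gives q = 304 with buyers paying $67 and suppliers receiving $28 (the $39 wedge).
Burden on buyers: $6; on suppliers: $33. (They sum to $39.)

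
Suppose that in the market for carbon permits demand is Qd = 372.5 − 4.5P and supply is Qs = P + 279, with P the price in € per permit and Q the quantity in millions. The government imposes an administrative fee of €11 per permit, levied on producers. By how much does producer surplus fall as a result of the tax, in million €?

Without the tax, 372.5 − 4.5P = P + 279 gives 5.5P = 93.5, so P* = €17 and Q* = 296.
With the tax collected from producers, supply shifts: Qs = (P − 11) + 279.
New equilibrium: buyers pay €19, producers receive €8, Q = 287. (Wedge: Pb − Ps = 11.)
ΔPS is the trapezoid between Q = 287 and Q = 296 of height €9: ½ · (296 + 287) · 9 = €2623.5.

Producer surplus falls by €2623.5 million.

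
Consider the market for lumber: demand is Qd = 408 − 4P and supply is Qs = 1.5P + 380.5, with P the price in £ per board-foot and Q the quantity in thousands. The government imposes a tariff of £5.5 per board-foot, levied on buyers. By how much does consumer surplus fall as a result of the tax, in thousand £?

Without the tax, 408 − 4P = 1.5P + 380.5 gives 5.5P = 27.5, so P* = £5 and Q* = 388.
With the tax collected from buyers, demand (in seller-price terms) shifts: Qd = 408 − 4(P + 5.5).
New equilibrium: buyers pay £6.5, sellers receive £1, Q = 382. (Wedge: Pb − Ps = 5.5.)
ΔCS is the trapezoid between Q = 382 and Q = 388 of height £1.5: ½ · (388 + 382) · 1.5 = £577.5.

Consumer surplus falls by £577.5 thousand.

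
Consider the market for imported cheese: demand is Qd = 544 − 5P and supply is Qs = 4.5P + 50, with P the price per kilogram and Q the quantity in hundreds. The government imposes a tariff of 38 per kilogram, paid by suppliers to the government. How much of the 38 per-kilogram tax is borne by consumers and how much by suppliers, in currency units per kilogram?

Consumers bear 18 per kilogram; suppliers bear 20 per kilogram.

Before the tax: set 544 − 5P = 4.5P + 50 → P* = 52, Q* = 284.
With the tax collected from suppliers, supply shifts: Qs = 4.5(P − 38) + 50.
Solving gives Q = 194 with consumers paying 70 and suppliers receiving 32 (the 38 wedge).
Burden on consumers: 18; on suppliers: 20. (They sum to 38.)
The less price-elastic side of the market bears the larger share of a per-unit tax.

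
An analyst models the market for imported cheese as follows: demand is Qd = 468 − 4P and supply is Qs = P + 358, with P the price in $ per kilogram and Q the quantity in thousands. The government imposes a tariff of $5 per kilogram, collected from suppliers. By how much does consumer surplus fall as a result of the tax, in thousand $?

Consumer surplus falls by $378 thousand.

Without the tax, 468 − 4P = P + 358 gives 5P = 110, so P* = $22 and Q* = 380.
With the tax collected from suppliers, supply shifts: Qs = (P − 5) + 358.
New equilibrium: consumers pay $23, suppliers receive $18, Q = 376. (Wedge: Pb − Ps = 5.)
ΔCS is the trapezoid between Q = 376 and Q = 380 of height $1: ½ · (380 + 376) · 1 = $378.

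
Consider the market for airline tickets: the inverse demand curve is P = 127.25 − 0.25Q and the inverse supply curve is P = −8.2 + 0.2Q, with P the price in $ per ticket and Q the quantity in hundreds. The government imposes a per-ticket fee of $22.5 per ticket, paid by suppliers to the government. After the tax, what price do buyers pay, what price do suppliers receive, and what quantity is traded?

Inverting to Q(P) form: Qd = 509 − 4P; Qs = 5P + 41.
Without the tax, 509 − 4P = 5P + 41 gives 9P = 468, so P* = $52 and Q* = 301.
With the tax collected from suppliers, supply shifts: Qs = 5(P − 22.5) + 41.
New equilibrium: buyers pay $64.5, suppliers receive $42, Q = 251. (Wedge: Pb − Ps = 22.5.)

Buyers pay $64.5; suppliers receive $42; quantity = 251.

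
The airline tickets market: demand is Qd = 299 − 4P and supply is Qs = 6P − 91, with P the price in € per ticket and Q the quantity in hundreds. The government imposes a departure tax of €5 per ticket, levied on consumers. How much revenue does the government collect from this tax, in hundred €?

Before the tax: set 299 − 4P = 6P − 91 → P* = €39, Q* = 143.
With the tax collected from consumers, demand (in seller-price terms) shifts: Qd = 299 − 4(P + 5).
Solving gives Q = 131 with consumers paying €42 and sellers receiving €37 (the €5 wedge).
Revenue = t · Q = 5 · 131 = €655.

Tax revenue = €655 hundred.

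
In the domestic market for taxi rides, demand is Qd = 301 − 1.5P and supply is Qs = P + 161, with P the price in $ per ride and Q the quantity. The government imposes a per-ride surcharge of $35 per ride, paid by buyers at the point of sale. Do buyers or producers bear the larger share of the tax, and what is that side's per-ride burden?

Producers bear the larger share: $21 per ride.

Before the tax: set 301 − 1.5P = P + 161 → P* = $56, Q* = 217.
With the tax collected from buyers, demand (in seller-price terms) shifts: Qd = 301 − 1.5(P + 35).
New equilibrium: buyers pay $70, producers receive $35, Q = 196. (Wedge: Pb − Ps = 35.)
Per-ride burden: buyers $14, producers $21.
Producers take the larger share because supply is less price-elastic here (demand slope 1.5 vs supply slope 1).
The less price-elastic side of the market bears the larger share of a per-unit tax.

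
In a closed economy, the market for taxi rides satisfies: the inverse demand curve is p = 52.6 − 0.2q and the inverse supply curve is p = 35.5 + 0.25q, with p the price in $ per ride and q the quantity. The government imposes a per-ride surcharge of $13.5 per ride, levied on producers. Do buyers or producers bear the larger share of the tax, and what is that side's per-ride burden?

Producers bear the larger share: $7.5 per ride.

Inverting to q(p) form: qd = 263 − 5p; qs = 4p − 142.
Before the tax: set 263 − 5p = 4p − 142 → p* = $45, q* = 38.
With the tax collected from producers, supply shifts: qs = 4(p − 13.5) − 142.
Solving gives q = 8 with buyers paying $51 and producers receiving $37.5 (the $13.5 wedge).
Per-ride burden: buyers $6, producers $7.5.
Producers take the larger share because supply is less price-elastic here (demand slope 5 vs supply slope 4).
The less price-elastic side of the market bears the larger share of a per-unit tax.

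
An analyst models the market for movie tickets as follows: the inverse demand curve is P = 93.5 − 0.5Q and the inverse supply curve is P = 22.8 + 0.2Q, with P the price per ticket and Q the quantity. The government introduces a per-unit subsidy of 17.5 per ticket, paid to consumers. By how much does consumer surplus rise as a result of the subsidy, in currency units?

Inverting to Q(P) form: Qd = 187 − 2P; Qs = 5P − 114.
Before the subsidy: set 187 − 2P = 5P − 114 → P* = 43, Q* = 101.
With a per-unit subsidy paid to consumers, each effectively pays P − 17.5, so demand becomes Qd = 187 − 2(P − 17.5).
Solving gives Q = 126 with consumers paying 30.5 and producers receiving 48 (the 17.5 wedge).
ΔCS is the trapezoid between Q = 126 and Q = 101 of height 12.5: ½ · (101 + 126) · 12.5 = 1418.75.

Consumer surplus rises by 1418.75.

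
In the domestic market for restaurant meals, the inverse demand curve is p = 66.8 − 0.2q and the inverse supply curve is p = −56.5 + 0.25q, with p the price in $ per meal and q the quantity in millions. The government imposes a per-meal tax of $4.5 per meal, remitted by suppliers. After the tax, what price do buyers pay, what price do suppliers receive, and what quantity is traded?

Rewrite in direct form: qd = 334 − 5p and qs = 4p + 226.
Without the tax, 334 − 5p = 4p + 226 gives 9p = 108, so p* = $12 and q* = 274.
With the tax collected from suppliers, supply shifts: qs = 4(p − 4.5) + 226.
Solving gives q = 264 with buyers paying $14 and suppliers receiving $9.5 (the $4.5 wedge).

Buyers pay $14; suppliers receive $9.5; quantity = 264.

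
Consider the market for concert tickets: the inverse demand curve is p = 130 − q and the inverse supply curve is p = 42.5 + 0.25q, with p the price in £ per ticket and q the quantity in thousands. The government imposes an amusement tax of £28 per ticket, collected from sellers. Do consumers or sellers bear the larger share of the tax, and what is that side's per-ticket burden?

Rewrite in direct form: qd = 130 − p and qs = 4p − 170.
Without the tax, 130 − p = 4p − 170 gives 5p = 300, so p* = £60 and q* = 70.
With the tax collected from sellers, supply shifts: qs = 4(p − 28) − 170.
Solving gives q = 47.6 with consumers paying £82.4 and sellers receiving £54.4 (the £28 wedge).
Per-ticket burden: consumers £22.4, sellers £5.6.
Consumers take the larger share because demand is less price-elastic here (demand slope 1 vs supply slope 4).
The less price-elastic side of the market bears the larger share of a per-unit tax.

Consumers bear the larger share: £22.4 per ticket.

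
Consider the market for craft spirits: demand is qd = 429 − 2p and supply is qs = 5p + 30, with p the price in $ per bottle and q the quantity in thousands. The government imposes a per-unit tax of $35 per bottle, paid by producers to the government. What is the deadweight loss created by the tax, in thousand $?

Before the tax: set 429 − 2p = 5p + 30 → p* = $57, q* = 315.
With the tax collected from producers, supply shifts: qs = 5(p − 35) + 30.
New equilibrium: consumers pay $82, producers receive $47, q = 265. (Wedge: pb − ps = 35.)
Quantity falls by |ΔQ| = |315 − 265| = 50.
DWL = ½ · t · |ΔQ| = ½ · 35 · 50 = $875.

Deadweight loss = $875 thousand.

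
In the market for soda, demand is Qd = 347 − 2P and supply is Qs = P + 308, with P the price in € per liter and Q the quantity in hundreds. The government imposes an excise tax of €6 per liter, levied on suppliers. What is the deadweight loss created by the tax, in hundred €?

Deadweight loss = €12 hundred.

Before the tax: set 347 − 2P = P + 308 → P* = €13, Q* = 321.
With the tax collected from suppliers, supply shifts: Qs = (P − 6) + 308.
Solving gives Q = 317 with consumers paying €15 and suppliers receiving €9 (the €6 wedge).
Quantity falls by |ΔQ| = |321 − 317| = 4.
DWL = ½ · t · |ΔQ| = ½ · 6 · 4 = €12.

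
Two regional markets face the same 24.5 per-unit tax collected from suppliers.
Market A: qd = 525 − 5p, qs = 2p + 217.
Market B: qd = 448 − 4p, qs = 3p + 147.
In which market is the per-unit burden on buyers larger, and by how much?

Market B, by 3.5.

Market A: pre-tax p* = 44, q* = 305; post-tax q = 270; per-unit burden on buyers = 7.
Market B: pre-tax p* = 43, q* = 276; post-tax q = 234; per-unit burden on buyers = 10.5.
Difference: 7 vs 10.5 → market B is larger by 3.5.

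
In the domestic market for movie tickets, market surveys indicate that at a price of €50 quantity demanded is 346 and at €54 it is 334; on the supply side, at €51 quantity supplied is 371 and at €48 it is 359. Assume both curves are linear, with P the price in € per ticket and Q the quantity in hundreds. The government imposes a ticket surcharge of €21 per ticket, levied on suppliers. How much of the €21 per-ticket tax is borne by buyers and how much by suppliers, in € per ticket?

Buyers bear €12 per ticket; suppliers bear €9 per ticket.

Demand slope: (334 − 346)/(54 − 50) = -3, so Qd = 496 − 3P.
Supply slope: (359 − 371)/(48 − 51) = 4, so Qs = 4P + 167.
Before the tax: set 496 − 3P = 4P + 167 → P* = €47, Q* = 355.
With the tax collected from suppliers, supply shifts: Qs = 4(P − 21) + 167.
Solving gives Q = 319 with buyers paying €59 and suppliers receiving €38 (the €21 wedge).
Burden on buyers: €12; on suppliers: €9. (They sum to €21.)
The less price-elastic side of the market bears the larger share of a per-unit tax.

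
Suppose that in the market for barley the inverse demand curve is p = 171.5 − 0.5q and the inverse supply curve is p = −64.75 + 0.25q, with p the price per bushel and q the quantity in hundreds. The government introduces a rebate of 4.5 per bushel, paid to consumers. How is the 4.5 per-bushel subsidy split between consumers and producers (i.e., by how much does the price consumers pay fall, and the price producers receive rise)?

Consumers gain 3 per bushel; producers gain 1.5 per bushel.

Inverting to q(p) form: qd = 343 − 2p; qs = 4p + 259.
Before the subsidy: set 343 − 2p = 4p + 259 → p* = 14, q* = 315.
With a per-unit subsidy paid to consumers, each effectively pays p − 4.5, so demand becomes qd = 343 − 2(p − 4.5).
Solving gives q = 321 with consumers paying 11 and producers receiving 15.5 (the 4.5 wedge).
Gain to consumers: 3; to producers: 1.5. (They sum to 4.5.)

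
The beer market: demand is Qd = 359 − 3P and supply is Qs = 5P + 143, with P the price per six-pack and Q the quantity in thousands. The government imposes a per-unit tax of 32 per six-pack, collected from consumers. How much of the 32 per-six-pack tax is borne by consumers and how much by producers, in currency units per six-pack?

Without the tax, 359 − 3P = 5P + 143 gives 8P = 216, so P* = 27 and Q* = 278.
With the tax collected from consumers, demand (in seller-price terms) shifts: Qd = 359 − 3(P + 32).
New equilibrium: consumers pay 47, producers receive 15, Q = 218. (Wedge: Pb − Ps = 32.)
Burden on consumers: 20; on producers: 12. (They sum to 32.)

Consumers bear 20 per six-pack; producers bear 12 per six-pack.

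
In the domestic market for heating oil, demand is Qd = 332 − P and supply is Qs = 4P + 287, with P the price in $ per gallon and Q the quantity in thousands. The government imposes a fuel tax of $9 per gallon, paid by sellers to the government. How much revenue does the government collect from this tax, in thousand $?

Before the tax: set 332 − P = 4P + 287 → P* = $9, Q* = 323.
With the tax collected from sellers, supply shifts: Qs = 4(P − 9) + 287.
New equilibrium: buyers pay $16.2, sellers receive $7.2, Q = 315.8. (Wedge: Pb − Ps = 9.)
Revenue = t · Q = 9 · 315.8 = $2842.2.

Tax revenue = $2842.2 thousand.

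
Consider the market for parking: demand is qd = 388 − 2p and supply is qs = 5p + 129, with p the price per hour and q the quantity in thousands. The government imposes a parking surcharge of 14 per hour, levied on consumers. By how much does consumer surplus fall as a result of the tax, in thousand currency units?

Consumer surplus falls by 3040 thousand.

Before the tax: set 388 − 2p = 5p + 129 → p* = 37, q* = 314.
With the tax collected from consumers, demand (in seller-price terms) shifts: qd = 388 − 2(p + 14).
Solving gives q = 294 with consumers paying 47 and producers receiving 33 (the 14 wedge).
ΔCS is the trapezoid between Q = 294 and Q = 314 of height 10: ½ · (314 + 294) · 10 = 3040.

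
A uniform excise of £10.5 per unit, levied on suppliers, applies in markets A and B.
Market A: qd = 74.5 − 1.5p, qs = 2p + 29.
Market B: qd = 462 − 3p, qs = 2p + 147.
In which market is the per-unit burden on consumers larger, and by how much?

Market A: pre-tax p* = £13, q* = 55; post-tax q = 46; per-unit burden on consumers = £6.
Market B: pre-tax p* = £63, q* = 273; post-tax q = 260.4; per-unit burden on consumers = £4.2.
Difference: £6 vs £4.2 → market A is larger by £1.8.

Market A, by £1.8.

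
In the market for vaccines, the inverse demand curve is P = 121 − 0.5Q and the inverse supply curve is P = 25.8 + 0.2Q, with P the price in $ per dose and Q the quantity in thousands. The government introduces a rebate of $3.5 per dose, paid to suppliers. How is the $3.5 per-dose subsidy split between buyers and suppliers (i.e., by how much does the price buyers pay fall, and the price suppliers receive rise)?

Buyers gain $2.5 per dose; suppliers gain $1 per dose.

Rewrite in direct form: Qd = 242 − 2P and Qs = 5P − 129.
Before the subsidy: set 242 − 2P = 5P − 129 → P* = $53, Q* = 136.
With a per-unit subsidy paid to suppliers, each receives P + 3.5 per unit sold, so supply becomes Qs = 5(P + 3.5) − 129.
Solving gives Q = 141 with buyers paying $50.5 and suppliers receiving $54 (the $3.5 wedge).
Gain to buyers: $2.5; to suppliers: $1. (They sum to $3.5.)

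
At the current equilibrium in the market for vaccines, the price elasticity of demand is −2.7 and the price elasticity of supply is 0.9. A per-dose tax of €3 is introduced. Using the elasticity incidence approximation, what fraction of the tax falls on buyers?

Incidence ratio: buyers' share ≈ εs / (εs + |εd|) = 0.9 / (0.9 + 2.7) = 0.25.
Supply is the less elastic side, so buyers bear the smaller share.

Buyers' share ≈ 0.25.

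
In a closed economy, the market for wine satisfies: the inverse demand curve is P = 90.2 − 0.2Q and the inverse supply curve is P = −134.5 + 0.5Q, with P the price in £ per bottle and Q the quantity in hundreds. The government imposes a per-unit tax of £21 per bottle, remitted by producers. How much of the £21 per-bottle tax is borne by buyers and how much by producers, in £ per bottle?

Rewrite in direct form: Qd = 451 − 5P and Qs = 2P + 269.
Without the tax, 451 − 5P = 2P + 269 gives 7P = 182, so P* = £26 and Q* = 321.
With the tax collected from producers, supply shifts: Qs = 2(P − 21) + 269.
Solving gives Q = 291 with buyers paying £32 and producers receiving £11 (the £21 wedge).
Burden on buyers: £6; on producers: £15. (They sum to £21.)
The less price-elastic side of the market bears the larger share of a per-unit tax.

Buyers bear £6 per bottle; producers bear £15 per bottle.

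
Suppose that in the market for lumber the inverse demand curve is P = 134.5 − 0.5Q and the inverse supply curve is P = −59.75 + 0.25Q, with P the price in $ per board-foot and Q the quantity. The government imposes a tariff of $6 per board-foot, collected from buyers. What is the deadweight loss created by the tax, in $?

Deadweight loss = $24.

Rewrite in direct form: Qd = 269 − 2P and Qs = 4P + 239.
Before the tax: set 269 − 2P = 4P + 239 → P* = $5, Q* = 259.
With the tax collected from buyers, demand (in seller-price terms) shifts: Qd = 269 − 2(P + 6).
Solving gives Q = 251 with buyers paying $9 and sellers receiving $3 (the $6 wedge).
Quantity falls by |ΔQ| = |259 − 251| = 8.
DWL = ½ · t · |ΔQ| = ½ · 6 · 8 = $24.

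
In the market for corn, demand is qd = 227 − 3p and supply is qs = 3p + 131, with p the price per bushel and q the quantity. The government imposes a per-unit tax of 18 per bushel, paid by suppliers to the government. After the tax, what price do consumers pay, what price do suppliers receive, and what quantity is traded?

Before the tax: set 227 − 3p = 3p + 131 → p* = 16, q* = 179.
With the tax collected from suppliers, supply shifts: qs = 3(p − 18) + 131.
New equilibrium: consumers pay 25, suppliers receive 7, q = 152. (Wedge: pb − ps = 18.)

Consumers pay 25; suppliers receive 7; quantity = 152.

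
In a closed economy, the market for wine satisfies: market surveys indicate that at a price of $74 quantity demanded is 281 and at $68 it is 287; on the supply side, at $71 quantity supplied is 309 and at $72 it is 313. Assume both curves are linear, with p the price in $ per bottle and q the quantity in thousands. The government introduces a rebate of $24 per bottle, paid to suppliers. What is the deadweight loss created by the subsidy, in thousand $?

Demand slope: (287 − 281)/(68 − 74) = -1, so qd = 355 − p.
Supply slope: (313 − 309)/(72 − 71) = 4, so qs = 4p + 25.
Without the subsidy, 355 − p = 4p + 25 gives 5p = 330, so p* = $66 and q* = 289.
With a per-unit subsidy paid to suppliers, each receives p + 24 per unit sold, so supply becomes qs = 4(p + 24) + 25.
New equilibrium: buyers pay $46.8, suppliers receive $70.8, q = 308.2. (Wedge: pb − ps = −24.)
Quantity rises by |ΔQ| = |289 − 308.2| = 19.2.
DWL = ½ · t · |ΔQ| = ½ · 24 · 19.2 = $230.4.

Deadweight loss = $230.4 thousand.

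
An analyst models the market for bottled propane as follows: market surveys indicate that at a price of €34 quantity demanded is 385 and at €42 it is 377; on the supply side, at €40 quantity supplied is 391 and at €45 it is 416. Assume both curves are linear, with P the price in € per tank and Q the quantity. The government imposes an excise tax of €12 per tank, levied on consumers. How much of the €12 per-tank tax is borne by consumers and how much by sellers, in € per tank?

Consumers bear €10 per tank; sellers bear €2 per tank.

Demand slope: (377 − 385)/(42 − 34) = -1, so Qd = 419 − P.
Supply slope: (416 − 391)/(45 − 40) = 5, so Qs = 5P + 191.
Before the tax: set 419 − P = 5P + 191 → P* = €38, Q* = 381.
With the tax collected from consumers, demand (in seller-price terms) shifts: Qd = 419 − (P + 12).
Solving gives Q = 371 with consumers paying €48 and sellers receiving €36 (the €12 wedge).
Burden on consumers: €10; on sellers: €2. (They sum to €12.)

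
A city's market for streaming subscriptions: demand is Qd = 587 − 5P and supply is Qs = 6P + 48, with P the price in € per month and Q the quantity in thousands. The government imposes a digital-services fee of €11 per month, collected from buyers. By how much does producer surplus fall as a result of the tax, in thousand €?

Without the tax, 587 − 5P = 6P + 48 gives 11P = 539, so P* = €49 and Q* = 342.
With the tax collected from buyers, demand (in seller-price terms) shifts: Qd = 587 − 5(P + 11).
Solving gives Q = 312 with buyers paying €55 and producers receiving €44 (the €11 wedge).
ΔPS is the trapezoid between Q = 312 and Q = 342 of height €5: ½ · (342 + 312) · 5 = €1635.

Producer surplus falls by €1635 thousand.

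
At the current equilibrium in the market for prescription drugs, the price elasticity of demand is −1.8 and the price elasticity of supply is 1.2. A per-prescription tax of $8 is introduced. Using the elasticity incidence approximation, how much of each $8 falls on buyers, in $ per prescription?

Buyers bear ≈ $3.2 per prescription.

Incidence ratio: buyers' share ≈ εs / (εs + |εd|) = 1.2 / (1.2 + 1.8) = 0.4.
So buyers bear ≈ 0.4 × $8 = $3.2; sellers bear $4.8.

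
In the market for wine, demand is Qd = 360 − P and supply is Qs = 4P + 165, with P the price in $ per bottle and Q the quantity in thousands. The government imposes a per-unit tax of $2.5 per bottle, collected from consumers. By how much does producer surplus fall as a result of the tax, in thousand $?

Without the tax, 360 − P = 4P + 165 gives 5P = 195, so P* = $39 and Q* = 321.
With the tax collected from consumers, demand (in seller-price terms) shifts: Qd = 360 − (P + 2.5).
New equilibrium: consumers pay $41, producers receive $38.5, Q = 319. (Wedge: Pb − Ps = 2.5.)
ΔPS is the trapezoid between Q = 319 and Q = 321 of height $0.5: ½ · (321 + 319) · 0.5 = $160.

Producer surplus falls by $160 thousand.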